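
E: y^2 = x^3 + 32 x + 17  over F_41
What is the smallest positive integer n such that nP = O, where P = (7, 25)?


Compute successive multiples of P until we hit O:
  1P = (7, 25)
  2P = (7, 16)
  3P = O

ord(P) = 3


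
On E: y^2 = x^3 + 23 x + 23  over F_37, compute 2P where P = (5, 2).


Doubling: s = (3 x1^2 + a) / (2 y1)
s = (3*5^2 + 23) / (2*2) mod 37 = 6
x3 = s^2 - 2 x1 mod 37 = 6^2 - 2*5 = 26
y3 = s (x1 - x3) - y1 mod 37 = 6 * (5 - 26) - 2 = 20

2P = (26, 20)


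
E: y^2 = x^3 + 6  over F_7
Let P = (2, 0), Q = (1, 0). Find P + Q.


P != Q, so use the chord formula.
s = (y2 - y1) / (x2 - x1) = (0) / (6) mod 7 = 0
x3 = s^2 - x1 - x2 mod 7 = 0^2 - 2 - 1 = 4
y3 = s (x1 - x3) - y1 mod 7 = 0 * (2 - 4) - 0 = 0

P + Q = (4, 0)


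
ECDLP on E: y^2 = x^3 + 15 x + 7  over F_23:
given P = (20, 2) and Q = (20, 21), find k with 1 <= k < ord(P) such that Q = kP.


Enumerate multiples of P until we hit Q = (20, 21):
  1P = (20, 2)
  2P = (7, 8)
  3P = (12, 12)
  4P = (17, 0)
  5P = (12, 11)
  6P = (7, 15)
  7P = (20, 21)
Match found at i = 7.

k = 7


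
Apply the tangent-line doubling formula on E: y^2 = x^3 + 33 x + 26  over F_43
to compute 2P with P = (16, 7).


Doubling: s = (3 x1^2 + a) / (2 y1)
s = (3*16^2 + 33) / (2*7) mod 43 = 5
x3 = s^2 - 2 x1 mod 43 = 5^2 - 2*16 = 36
y3 = s (x1 - x3) - y1 mod 43 = 5 * (16 - 36) - 7 = 22

2P = (36, 22)


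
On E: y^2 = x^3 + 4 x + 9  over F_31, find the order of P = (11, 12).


Compute successive multiples of P until we hit O:
  1P = (11, 12)
  2P = (19, 0)
  3P = (11, 19)
  4P = O

ord(P) = 4


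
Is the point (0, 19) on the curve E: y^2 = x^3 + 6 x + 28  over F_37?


Check whether y^2 = x^3 + 6 x + 28 (mod 37) for (x, y) = (0, 19).
LHS: y^2 = 19^2 mod 37 = 28
RHS: x^3 + 6 x + 28 = 0^3 + 6*0 + 28 mod 37 = 28
LHS = RHS

Yes, on the curve


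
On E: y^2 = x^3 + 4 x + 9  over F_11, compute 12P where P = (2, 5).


k = 12 = 1100_2 (binary, LSB first: 0011)
Double-and-add from P = (2, 5):
  bit 0 = 0: acc unchanged = O
  bit 1 = 0: acc unchanged = O
  bit 2 = 1: acc = O + (3, 2) = (3, 2)
  bit 3 = 1: acc = (3, 2) + (8, 6) = (9, 2)

12P = (9, 2)


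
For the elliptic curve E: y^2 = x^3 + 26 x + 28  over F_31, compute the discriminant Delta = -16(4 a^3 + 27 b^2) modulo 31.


4 a^3 + 27 b^2 = 4*26^3 + 27*28^2 = 70304 + 21168 = 91472
Delta = -16 * (91472) = -1463552
Delta mod 31 = 20

Delta = 20 (mod 31)


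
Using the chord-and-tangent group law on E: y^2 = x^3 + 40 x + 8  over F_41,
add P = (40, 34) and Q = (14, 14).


P != Q, so use the chord formula.
s = (y2 - y1) / (x2 - x1) = (21) / (15) mod 41 = 26
x3 = s^2 - x1 - x2 mod 41 = 26^2 - 40 - 14 = 7
y3 = s (x1 - x3) - y1 mod 41 = 26 * (40 - 7) - 34 = 4

P + Q = (7, 4)


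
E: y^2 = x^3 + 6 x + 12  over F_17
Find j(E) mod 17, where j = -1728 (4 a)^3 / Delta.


Delta = -16(4 a^3 + 27 b^2) mod 17 = 9
-1728 * (4 a)^3 = -1728 * (4*6)^3 mod 17 = 1
j = 1 * 9^(-1) mod 17 = 2

j = 2 (mod 17)


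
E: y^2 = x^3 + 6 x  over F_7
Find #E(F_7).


For each x in F_7, count y with y^2 = x^3 + 6 x + 0 mod 7:
  x = 0: RHS = 0, y in [0]  -> 1 point(s)
  x = 1: RHS = 0, y in [0]  -> 1 point(s)
  x = 4: RHS = 4, y in [2, 5]  -> 2 point(s)
  x = 5: RHS = 1, y in [1, 6]  -> 2 point(s)
  x = 6: RHS = 0, y in [0]  -> 1 point(s)
Affine points: 7. Add the point at infinity: total = 8.

#E(F_7) = 8


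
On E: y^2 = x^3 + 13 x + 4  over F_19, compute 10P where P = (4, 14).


k = 10 = 1010_2 (binary, LSB first: 0101)
Double-and-add from P = (4, 14):
  bit 0 = 0: acc unchanged = O
  bit 1 = 1: acc = O + (18, 3) = (18, 3)
  bit 2 = 0: acc unchanged = (18, 3)
  bit 3 = 1: acc = (18, 3) + (2, 0) = (0, 17)

10P = (0, 17)


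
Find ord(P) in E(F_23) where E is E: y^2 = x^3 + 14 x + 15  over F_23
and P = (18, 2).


Compute successive multiples of P until we hit O:
  1P = (18, 2)
  2P = (12, 5)
  3P = (22, 0)
  4P = (12, 18)
  5P = (18, 21)
  6P = O

ord(P) = 6


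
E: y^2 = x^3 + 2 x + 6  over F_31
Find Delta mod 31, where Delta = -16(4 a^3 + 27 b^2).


4 a^3 + 27 b^2 = 4*2^3 + 27*6^2 = 32 + 972 = 1004
Delta = -16 * (1004) = -16064
Delta mod 31 = 25

Delta = 25 (mod 31)


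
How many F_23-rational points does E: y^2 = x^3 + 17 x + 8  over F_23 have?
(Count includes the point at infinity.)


For each x in F_23, count y with y^2 = x^3 + 17 x + 8 mod 23:
  x = 0: RHS = 8, y in [10, 13]  -> 2 point(s)
  x = 1: RHS = 3, y in [7, 16]  -> 2 point(s)
  x = 2: RHS = 4, y in [2, 21]  -> 2 point(s)
  x = 4: RHS = 2, y in [5, 18]  -> 2 point(s)
  x = 6: RHS = 4, y in [2, 21]  -> 2 point(s)
  x = 8: RHS = 12, y in [9, 14]  -> 2 point(s)
  x = 9: RHS = 16, y in [4, 19]  -> 2 point(s)
  x = 11: RHS = 8, y in [10, 13]  -> 2 point(s)
  x = 12: RHS = 8, y in [10, 13]  -> 2 point(s)
  x = 14: RHS = 0, y in [0]  -> 1 point(s)
  x = 15: RHS = 4, y in [2, 21]  -> 2 point(s)
  x = 16: RHS = 6, y in [11, 12]  -> 2 point(s)
  x = 17: RHS = 12, y in [9, 14]  -> 2 point(s)
  x = 21: RHS = 12, y in [9, 14]  -> 2 point(s)
  x = 22: RHS = 13, y in [6, 17]  -> 2 point(s)
Affine points: 29. Add the point at infinity: total = 30.

#E(F_23) = 30


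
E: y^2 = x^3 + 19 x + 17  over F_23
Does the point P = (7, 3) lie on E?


Check whether y^2 = x^3 + 19 x + 17 (mod 23) for (x, y) = (7, 3).
LHS: y^2 = 3^2 mod 23 = 9
RHS: x^3 + 19 x + 17 = 7^3 + 19*7 + 17 mod 23 = 10
LHS != RHS

No, not on the curve


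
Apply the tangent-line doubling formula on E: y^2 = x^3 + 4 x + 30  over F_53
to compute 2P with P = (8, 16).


Doubling: s = (3 x1^2 + a) / (2 y1)
s = (3*8^2 + 4) / (2*16) mod 53 = 26
x3 = s^2 - 2 x1 mod 53 = 26^2 - 2*8 = 24
y3 = s (x1 - x3) - y1 mod 53 = 26 * (8 - 24) - 16 = 45

2P = (24, 45)


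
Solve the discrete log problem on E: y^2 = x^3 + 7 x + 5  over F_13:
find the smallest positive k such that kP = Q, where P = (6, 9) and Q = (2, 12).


Enumerate multiples of P until we hit Q = (2, 12):
  1P = (6, 9)
  2P = (10, 3)
  3P = (9, 2)
  4P = (2, 12)
Match found at i = 4.

k = 4


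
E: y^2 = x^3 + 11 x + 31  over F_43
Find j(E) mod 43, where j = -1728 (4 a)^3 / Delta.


Delta = -16(4 a^3 + 27 b^2) mod 43 = 12
-1728 * (4 a)^3 = -1728 * (4*11)^3 mod 43 = 35
j = 35 * 12^(-1) mod 43 = 28

j = 28 (mod 43)


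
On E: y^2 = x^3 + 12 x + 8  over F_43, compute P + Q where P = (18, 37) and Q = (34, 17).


P != Q, so use the chord formula.
s = (y2 - y1) / (x2 - x1) = (23) / (16) mod 43 = 31
x3 = s^2 - x1 - x2 mod 43 = 31^2 - 18 - 34 = 6
y3 = s (x1 - x3) - y1 mod 43 = 31 * (18 - 6) - 37 = 34

P + Q = (6, 34)


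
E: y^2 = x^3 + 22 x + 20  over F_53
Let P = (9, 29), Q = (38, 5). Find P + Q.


P != Q, so use the chord formula.
s = (y2 - y1) / (x2 - x1) = (29) / (29) mod 53 = 1
x3 = s^2 - x1 - x2 mod 53 = 1^2 - 9 - 38 = 7
y3 = s (x1 - x3) - y1 mod 53 = 1 * (9 - 7) - 29 = 26

P + Q = (7, 26)


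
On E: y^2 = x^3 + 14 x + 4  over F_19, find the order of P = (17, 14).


Compute successive multiples of P until we hit O:
  1P = (17, 14)
  2P = (10, 2)
  3P = (12, 0)
  4P = (10, 17)
  5P = (17, 5)
  6P = O

ord(P) = 6


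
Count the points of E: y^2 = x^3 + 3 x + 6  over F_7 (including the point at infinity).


For each x in F_7, count y with y^2 = x^3 + 3 x + 6 mod 7:
  x = 3: RHS = 0, y in [0]  -> 1 point(s)
  x = 6: RHS = 2, y in [3, 4]  -> 2 point(s)
Affine points: 3. Add the point at infinity: total = 4.

#E(F_7) = 4


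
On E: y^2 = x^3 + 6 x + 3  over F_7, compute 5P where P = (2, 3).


k = 5 = 101_2 (binary, LSB first: 101)
Double-and-add from P = (2, 3):
  bit 0 = 1: acc = O + (2, 3) = (2, 3)
  bit 1 = 0: acc unchanged = (2, 3)
  bit 2 = 1: acc = (2, 3) + (5, 5) = (2, 4)

5P = (2, 4)


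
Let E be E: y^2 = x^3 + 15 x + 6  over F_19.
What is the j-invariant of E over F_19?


Delta = -16(4 a^3 + 27 b^2) mod 19 = 1
-1728 * (4 a)^3 = -1728 * (4*15)^3 mod 19 = 8
j = 8 * 1^(-1) mod 19 = 8

j = 8 (mod 19)


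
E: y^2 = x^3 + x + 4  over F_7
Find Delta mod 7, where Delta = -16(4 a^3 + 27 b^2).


4 a^3 + 27 b^2 = 4*1^3 + 27*4^2 = 4 + 432 = 436
Delta = -16 * (436) = -6976
Delta mod 7 = 3

Delta = 3 (mod 7)


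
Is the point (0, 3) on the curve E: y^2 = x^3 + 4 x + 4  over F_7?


Check whether y^2 = x^3 + 4 x + 4 (mod 7) for (x, y) = (0, 3).
LHS: y^2 = 3^2 mod 7 = 2
RHS: x^3 + 4 x + 4 = 0^3 + 4*0 + 4 mod 7 = 4
LHS != RHS

No, not on the curve


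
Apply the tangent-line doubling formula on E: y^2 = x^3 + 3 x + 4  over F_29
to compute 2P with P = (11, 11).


Doubling: s = (3 x1^2 + a) / (2 y1)
s = (3*11^2 + 3) / (2*11) mod 29 = 14
x3 = s^2 - 2 x1 mod 29 = 14^2 - 2*11 = 0
y3 = s (x1 - x3) - y1 mod 29 = 14 * (11 - 0) - 11 = 27

2P = (0, 27)


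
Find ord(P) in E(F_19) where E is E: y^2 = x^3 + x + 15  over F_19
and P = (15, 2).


Compute successive multiples of P until we hit O:
  1P = (15, 2)
  2P = (12, 11)
  3P = (1, 13)
  4P = (1, 6)
  5P = (12, 8)
  6P = (15, 17)
  7P = O

ord(P) = 7


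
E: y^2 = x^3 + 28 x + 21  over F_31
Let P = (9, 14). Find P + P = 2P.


Doubling: s = (3 x1^2 + a) / (2 y1)
s = (3*9^2 + 28) / (2*14) mod 31 = 13
x3 = s^2 - 2 x1 mod 31 = 13^2 - 2*9 = 27
y3 = s (x1 - x3) - y1 mod 31 = 13 * (9 - 27) - 14 = 0

2P = (27, 0)


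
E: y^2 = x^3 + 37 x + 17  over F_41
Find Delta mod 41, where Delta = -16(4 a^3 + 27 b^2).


4 a^3 + 27 b^2 = 4*37^3 + 27*17^2 = 202612 + 7803 = 210415
Delta = -16 * (210415) = -3366640
Delta mod 41 = 34

Delta = 34 (mod 41)


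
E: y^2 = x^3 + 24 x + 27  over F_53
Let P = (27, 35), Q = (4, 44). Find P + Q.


P != Q, so use the chord formula.
s = (y2 - y1) / (x2 - x1) = (9) / (30) mod 53 = 48
x3 = s^2 - x1 - x2 mod 53 = 48^2 - 27 - 4 = 47
y3 = s (x1 - x3) - y1 mod 53 = 48 * (27 - 47) - 35 = 12

P + Q = (47, 12)


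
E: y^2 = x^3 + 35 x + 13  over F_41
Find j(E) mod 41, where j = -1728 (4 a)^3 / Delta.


Delta = -16(4 a^3 + 27 b^2) mod 41 = 20
-1728 * (4 a)^3 = -1728 * (4*35)^3 mod 41 = 1
j = 1 * 20^(-1) mod 41 = 39

j = 39 (mod 41)


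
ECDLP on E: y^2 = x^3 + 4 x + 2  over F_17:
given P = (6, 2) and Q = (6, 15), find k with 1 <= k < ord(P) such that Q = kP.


Enumerate multiples of P until we hit Q = (6, 15):
  1P = (6, 2)
  2P = (7, 4)
  3P = (8, 11)
  4P = (2, 16)
  5P = (0, 11)
  6P = (9, 11)
  7P = (11, 0)
  8P = (9, 6)
  9P = (0, 6)
  10P = (2, 1)
  11P = (8, 6)
  12P = (7, 13)
  13P = (6, 15)
Match found at i = 13.

k = 13


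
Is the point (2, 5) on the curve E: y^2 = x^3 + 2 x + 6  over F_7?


Check whether y^2 = x^3 + 2 x + 6 (mod 7) for (x, y) = (2, 5).
LHS: y^2 = 5^2 mod 7 = 4
RHS: x^3 + 2 x + 6 = 2^3 + 2*2 + 6 mod 7 = 4
LHS = RHS

Yes, on the curve


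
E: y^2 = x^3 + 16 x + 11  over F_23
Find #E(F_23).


For each x in F_23, count y with y^2 = x^3 + 16 x + 11 mod 23:
  x = 4: RHS = 1, y in [1, 22]  -> 2 point(s)
  x = 5: RHS = 9, y in [3, 20]  -> 2 point(s)
  x = 6: RHS = 1, y in [1, 22]  -> 2 point(s)
  x = 7: RHS = 6, y in [11, 12]  -> 2 point(s)
  x = 11: RHS = 0, y in [0]  -> 1 point(s)
  x = 13: RHS = 1, y in [1, 22]  -> 2 point(s)
  x = 14: RHS = 12, y in [9, 14]  -> 2 point(s)
  x = 16: RHS = 16, y in [4, 19]  -> 2 point(s)
  x = 18: RHS = 13, y in [6, 17]  -> 2 point(s)
Affine points: 17. Add the point at infinity: total = 18.

#E(F_23) = 18


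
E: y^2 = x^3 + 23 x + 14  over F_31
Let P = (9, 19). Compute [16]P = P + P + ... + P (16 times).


k = 16 = 10000_2 (binary, LSB first: 00001)
Double-and-add from P = (9, 19):
  bit 0 = 0: acc unchanged = O
  bit 1 = 0: acc unchanged = O
  bit 2 = 0: acc unchanged = O
  bit 3 = 0: acc unchanged = O
  bit 4 = 1: acc = O + (25, 1) = (25, 1)

16P = (25, 1)


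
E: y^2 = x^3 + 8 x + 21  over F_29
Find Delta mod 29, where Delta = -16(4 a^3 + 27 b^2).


4 a^3 + 27 b^2 = 4*8^3 + 27*21^2 = 2048 + 11907 = 13955
Delta = -16 * (13955) = -223280
Delta mod 29 = 20

Delta = 20 (mod 29)


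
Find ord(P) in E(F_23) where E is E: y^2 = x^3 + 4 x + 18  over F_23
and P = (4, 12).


Compute successive multiples of P until we hit O:
  1P = (4, 12)
  2P = (5, 5)
  3P = (17, 10)
  4P = (14, 9)
  5P = (9, 1)
  6P = (13, 17)
  7P = (10, 0)
  8P = (13, 6)
  ... (continuing to 14P)
  14P = O

ord(P) = 14


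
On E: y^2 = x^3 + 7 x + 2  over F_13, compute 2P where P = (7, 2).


Doubling: s = (3 x1^2 + a) / (2 y1)
s = (3*7^2 + 7) / (2*2) mod 13 = 6
x3 = s^2 - 2 x1 mod 13 = 6^2 - 2*7 = 9
y3 = s (x1 - x3) - y1 mod 13 = 6 * (7 - 9) - 2 = 12

2P = (9, 12)


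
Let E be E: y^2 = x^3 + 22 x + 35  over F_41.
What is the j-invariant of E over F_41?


Delta = -16(4 a^3 + 27 b^2) mod 41 = 17
-1728 * (4 a)^3 = -1728 * (4*22)^3 mod 41 = 16
j = 16 * 17^(-1) mod 41 = 13

j = 13 (mod 41)


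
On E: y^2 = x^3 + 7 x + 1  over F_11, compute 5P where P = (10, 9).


k = 5 = 101_2 (binary, LSB first: 101)
Double-and-add from P = (10, 9):
  bit 0 = 1: acc = O + (10, 9) = (10, 9)
  bit 1 = 0: acc unchanged = (10, 9)
  bit 2 = 1: acc = (10, 9) + (4, 4) = (9, 1)

5P = (9, 1)


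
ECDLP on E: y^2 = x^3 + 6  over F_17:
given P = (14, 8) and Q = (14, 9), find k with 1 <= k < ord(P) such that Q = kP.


Enumerate multiples of P until we hit Q = (14, 9):
  1P = (14, 8)
  2P = (4, 11)
  3P = (3, 4)
  4P = (8, 5)
  5P = (8, 12)
  6P = (3, 13)
  7P = (4, 6)
  8P = (14, 9)
Match found at i = 8.

k = 8


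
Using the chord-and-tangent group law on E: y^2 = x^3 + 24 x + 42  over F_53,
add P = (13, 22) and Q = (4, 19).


P != Q, so use the chord formula.
s = (y2 - y1) / (x2 - x1) = (50) / (44) mod 53 = 18
x3 = s^2 - x1 - x2 mod 53 = 18^2 - 13 - 4 = 42
y3 = s (x1 - x3) - y1 mod 53 = 18 * (13 - 42) - 22 = 39

P + Q = (42, 39)


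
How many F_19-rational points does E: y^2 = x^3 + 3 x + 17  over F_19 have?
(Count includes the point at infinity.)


For each x in F_19, count y with y^2 = x^3 + 3 x + 17 mod 19:
  x = 0: RHS = 17, y in [6, 13]  -> 2 point(s)
  x = 4: RHS = 17, y in [6, 13]  -> 2 point(s)
  x = 5: RHS = 5, y in [9, 10]  -> 2 point(s)
  x = 6: RHS = 4, y in [2, 17]  -> 2 point(s)
  x = 7: RHS = 1, y in [1, 18]  -> 2 point(s)
  x = 13: RHS = 11, y in [7, 12]  -> 2 point(s)
  x = 15: RHS = 17, y in [6, 13]  -> 2 point(s)
  x = 16: RHS = 0, y in [0]  -> 1 point(s)
Affine points: 15. Add the point at infinity: total = 16.

#E(F_19) = 16


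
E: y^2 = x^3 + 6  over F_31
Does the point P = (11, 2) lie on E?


Check whether y^2 = x^3 + 0 x + 6 (mod 31) for (x, y) = (11, 2).
LHS: y^2 = 2^2 mod 31 = 4
RHS: x^3 + 0 x + 6 = 11^3 + 0*11 + 6 mod 31 = 4
LHS = RHS

Yes, on the curve


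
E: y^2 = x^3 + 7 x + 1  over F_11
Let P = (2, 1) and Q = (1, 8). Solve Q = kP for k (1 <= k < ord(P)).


Enumerate multiples of P until we hit Q = (1, 8):
  1P = (2, 1)
  2P = (1, 3)
  3P = (1, 8)
Match found at i = 3.

k = 3


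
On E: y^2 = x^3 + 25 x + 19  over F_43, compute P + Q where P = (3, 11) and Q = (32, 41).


P != Q, so use the chord formula.
s = (y2 - y1) / (x2 - x1) = (30) / (29) mod 43 = 4
x3 = s^2 - x1 - x2 mod 43 = 4^2 - 3 - 32 = 24
y3 = s (x1 - x3) - y1 mod 43 = 4 * (3 - 24) - 11 = 34

P + Q = (24, 34)


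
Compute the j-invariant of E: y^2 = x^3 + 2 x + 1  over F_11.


Delta = -16(4 a^3 + 27 b^2) mod 11 = 2
-1728 * (4 a)^3 = -1728 * (4*2)^3 mod 11 = 5
j = 5 * 2^(-1) mod 11 = 8

j = 8 (mod 11)


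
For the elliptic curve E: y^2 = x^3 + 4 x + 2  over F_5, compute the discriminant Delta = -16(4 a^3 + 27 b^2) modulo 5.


4 a^3 + 27 b^2 = 4*4^3 + 27*2^2 = 256 + 108 = 364
Delta = -16 * (364) = -5824
Delta mod 5 = 1

Delta = 1 (mod 5)


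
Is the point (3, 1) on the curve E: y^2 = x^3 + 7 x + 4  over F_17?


Check whether y^2 = x^3 + 7 x + 4 (mod 17) for (x, y) = (3, 1).
LHS: y^2 = 1^2 mod 17 = 1
RHS: x^3 + 7 x + 4 = 3^3 + 7*3 + 4 mod 17 = 1
LHS = RHS

Yes, on the curve


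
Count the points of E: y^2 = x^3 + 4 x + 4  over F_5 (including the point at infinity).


For each x in F_5, count y with y^2 = x^3 + 4 x + 4 mod 5:
  x = 0: RHS = 4, y in [2, 3]  -> 2 point(s)
  x = 1: RHS = 4, y in [2, 3]  -> 2 point(s)
  x = 2: RHS = 0, y in [0]  -> 1 point(s)
  x = 4: RHS = 4, y in [2, 3]  -> 2 point(s)
Affine points: 7. Add the point at infinity: total = 8.

#E(F_5) = 8


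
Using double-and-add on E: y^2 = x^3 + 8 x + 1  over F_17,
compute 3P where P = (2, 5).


k = 3 = 11_2 (binary, LSB first: 11)
Double-and-add from P = (2, 5):
  bit 0 = 1: acc = O + (2, 5) = (2, 5)
  bit 1 = 1: acc = (2, 5) + (0, 16) = (7, 14)

3P = (7, 14)


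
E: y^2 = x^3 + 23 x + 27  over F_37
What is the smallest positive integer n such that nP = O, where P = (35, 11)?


Compute successive multiples of P until we hit O:
  1P = (35, 11)
  2P = (30, 2)
  3P = (30, 35)
  4P = (35, 26)
  5P = O

ord(P) = 5


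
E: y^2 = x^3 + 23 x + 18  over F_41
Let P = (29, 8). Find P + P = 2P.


Doubling: s = (3 x1^2 + a) / (2 y1)
s = (3*29^2 + 23) / (2*8) mod 41 = 31
x3 = s^2 - 2 x1 mod 41 = 31^2 - 2*29 = 1
y3 = s (x1 - x3) - y1 mod 41 = 31 * (29 - 1) - 8 = 40

2P = (1, 40)


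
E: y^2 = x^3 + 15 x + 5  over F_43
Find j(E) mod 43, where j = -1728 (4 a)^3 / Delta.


Delta = -16(4 a^3 + 27 b^2) mod 43 = 25
-1728 * (4 a)^3 = -1728 * (4*15)^3 mod 43 = 41
j = 41 * 25^(-1) mod 43 = 24

j = 24 (mod 43)


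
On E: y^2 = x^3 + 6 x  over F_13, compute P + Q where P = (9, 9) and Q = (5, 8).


P != Q, so use the chord formula.
s = (y2 - y1) / (x2 - x1) = (12) / (9) mod 13 = 10
x3 = s^2 - x1 - x2 mod 13 = 10^2 - 9 - 5 = 8
y3 = s (x1 - x3) - y1 mod 13 = 10 * (9 - 8) - 9 = 1

P + Q = (8, 1)


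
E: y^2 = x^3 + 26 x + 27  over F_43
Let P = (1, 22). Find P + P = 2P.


Doubling: s = (3 x1^2 + a) / (2 y1)
s = (3*1^2 + 26) / (2*22) mod 43 = 29
x3 = s^2 - 2 x1 mod 43 = 29^2 - 2*1 = 22
y3 = s (x1 - x3) - y1 mod 43 = 29 * (1 - 22) - 22 = 14

2P = (22, 14)


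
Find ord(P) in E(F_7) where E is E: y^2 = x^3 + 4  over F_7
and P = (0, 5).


Compute successive multiples of P until we hit O:
  1P = (0, 5)
  2P = (0, 2)
  3P = O

ord(P) = 3


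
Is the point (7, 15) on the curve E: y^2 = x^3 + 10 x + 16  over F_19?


Check whether y^2 = x^3 + 10 x + 16 (mod 19) for (x, y) = (7, 15).
LHS: y^2 = 15^2 mod 19 = 16
RHS: x^3 + 10 x + 16 = 7^3 + 10*7 + 16 mod 19 = 11
LHS != RHS

No, not on the curve


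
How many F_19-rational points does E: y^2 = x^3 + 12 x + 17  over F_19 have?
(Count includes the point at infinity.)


For each x in F_19, count y with y^2 = x^3 + 12 x + 17 mod 19:
  x = 0: RHS = 17, y in [6, 13]  -> 2 point(s)
  x = 1: RHS = 11, y in [7, 12]  -> 2 point(s)
  x = 2: RHS = 11, y in [7, 12]  -> 2 point(s)
  x = 3: RHS = 4, y in [2, 17]  -> 2 point(s)
  x = 6: RHS = 1, y in [1, 18]  -> 2 point(s)
  x = 7: RHS = 7, y in [8, 11]  -> 2 point(s)
  x = 8: RHS = 17, y in [6, 13]  -> 2 point(s)
  x = 10: RHS = 16, y in [4, 15]  -> 2 point(s)
  x = 11: RHS = 17, y in [6, 13]  -> 2 point(s)
  x = 15: RHS = 0, y in [0]  -> 1 point(s)
  x = 16: RHS = 11, y in [7, 12]  -> 2 point(s)
  x = 17: RHS = 4, y in [2, 17]  -> 2 point(s)
  x = 18: RHS = 4, y in [2, 17]  -> 2 point(s)
Affine points: 25. Add the point at infinity: total = 26.

#E(F_19) = 26


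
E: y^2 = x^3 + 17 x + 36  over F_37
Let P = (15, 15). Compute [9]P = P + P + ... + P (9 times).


k = 9 = 1001_2 (binary, LSB first: 1001)
Double-and-add from P = (15, 15):
  bit 0 = 1: acc = O + (15, 15) = (15, 15)
  bit 1 = 0: acc unchanged = (15, 15)
  bit 2 = 0: acc unchanged = (15, 15)
  bit 3 = 1: acc = (15, 15) + (11, 0) = (32, 23)

9P = (32, 23)


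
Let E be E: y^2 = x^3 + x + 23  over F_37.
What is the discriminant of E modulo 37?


4 a^3 + 27 b^2 = 4*1^3 + 27*23^2 = 4 + 14283 = 14287
Delta = -16 * (14287) = -228592
Delta mod 37 = 31

Delta = 31 (mod 37)


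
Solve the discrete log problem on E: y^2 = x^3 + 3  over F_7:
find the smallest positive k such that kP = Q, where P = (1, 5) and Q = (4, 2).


Enumerate multiples of P until we hit Q = (4, 2):
  1P = (1, 5)
  2P = (6, 4)
  3P = (2, 5)
  4P = (4, 2)
Match found at i = 4.

k = 4


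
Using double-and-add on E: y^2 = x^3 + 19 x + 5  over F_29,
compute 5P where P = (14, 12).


k = 5 = 101_2 (binary, LSB first: 101)
Double-and-add from P = (14, 12):
  bit 0 = 1: acc = O + (14, 12) = (14, 12)
  bit 1 = 0: acc unchanged = (14, 12)
  bit 2 = 1: acc = (14, 12) + (5, 15) = (23, 20)

5P = (23, 20)


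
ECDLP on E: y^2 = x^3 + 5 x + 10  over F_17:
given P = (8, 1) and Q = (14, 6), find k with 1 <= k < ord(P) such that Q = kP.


Enumerate multiples of P until we hit Q = (14, 6):
  1P = (8, 1)
  2P = (9, 11)
  3P = (15, 14)
  4P = (3, 1)
  5P = (6, 16)
  6P = (4, 3)
  7P = (1, 4)
  8P = (12, 8)
  9P = (16, 2)
  10P = (14, 11)
  11P = (11, 11)
  12P = (11, 6)
  13P = (14, 6)
Match found at i = 13.

k = 13


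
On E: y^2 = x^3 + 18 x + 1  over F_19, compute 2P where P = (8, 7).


Doubling: s = (3 x1^2 + a) / (2 y1)
s = (3*8^2 + 18) / (2*7) mod 19 = 15
x3 = s^2 - 2 x1 mod 19 = 15^2 - 2*8 = 0
y3 = s (x1 - x3) - y1 mod 19 = 15 * (8 - 0) - 7 = 18

2P = (0, 18)


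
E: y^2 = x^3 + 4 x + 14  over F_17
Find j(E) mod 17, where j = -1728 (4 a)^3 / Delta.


Delta = -16(4 a^3 + 27 b^2) mod 17 = 6
-1728 * (4 a)^3 = -1728 * (4*4)^3 mod 17 = 11
j = 11 * 6^(-1) mod 17 = 16

j = 16 (mod 17)


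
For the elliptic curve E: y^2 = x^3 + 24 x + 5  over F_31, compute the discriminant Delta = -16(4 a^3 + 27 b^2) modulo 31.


4 a^3 + 27 b^2 = 4*24^3 + 27*5^2 = 55296 + 675 = 55971
Delta = -16 * (55971) = -895536
Delta mod 31 = 23

Delta = 23 (mod 31)


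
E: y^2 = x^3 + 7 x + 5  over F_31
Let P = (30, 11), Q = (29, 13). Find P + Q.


P != Q, so use the chord formula.
s = (y2 - y1) / (x2 - x1) = (2) / (30) mod 31 = 29
x3 = s^2 - x1 - x2 mod 31 = 29^2 - 30 - 29 = 7
y3 = s (x1 - x3) - y1 mod 31 = 29 * (30 - 7) - 11 = 5

P + Q = (7, 5)


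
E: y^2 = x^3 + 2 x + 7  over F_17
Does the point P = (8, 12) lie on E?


Check whether y^2 = x^3 + 2 x + 7 (mod 17) for (x, y) = (8, 12).
LHS: y^2 = 12^2 mod 17 = 8
RHS: x^3 + 2 x + 7 = 8^3 + 2*8 + 7 mod 17 = 8
LHS = RHS

Yes, on the curve


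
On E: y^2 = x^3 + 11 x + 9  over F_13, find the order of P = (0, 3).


Compute successive multiples of P until we hit O:
  1P = (0, 3)
  2P = (3, 11)
  3P = (7, 0)
  4P = (3, 2)
  5P = (0, 10)
  6P = O

ord(P) = 6


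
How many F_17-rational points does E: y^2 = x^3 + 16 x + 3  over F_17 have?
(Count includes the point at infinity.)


For each x in F_17, count y with y^2 = x^3 + 16 x + 3 mod 17:
  x = 2: RHS = 9, y in [3, 14]  -> 2 point(s)
  x = 5: RHS = 4, y in [2, 15]  -> 2 point(s)
  x = 6: RHS = 9, y in [3, 14]  -> 2 point(s)
  x = 7: RHS = 16, y in [4, 13]  -> 2 point(s)
  x = 9: RHS = 9, y in [3, 14]  -> 2 point(s)
  x = 12: RHS = 2, y in [6, 11]  -> 2 point(s)
  x = 14: RHS = 13, y in [8, 9]  -> 2 point(s)
Affine points: 14. Add the point at infinity: total = 15.

#E(F_17) = 15


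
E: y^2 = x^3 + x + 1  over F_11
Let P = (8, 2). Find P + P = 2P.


Doubling: s = (3 x1^2 + a) / (2 y1)
s = (3*8^2 + 1) / (2*2) mod 11 = 7
x3 = s^2 - 2 x1 mod 11 = 7^2 - 2*8 = 0
y3 = s (x1 - x3) - y1 mod 11 = 7 * (8 - 0) - 2 = 10

2P = (0, 10)


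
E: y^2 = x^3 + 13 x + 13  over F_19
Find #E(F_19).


For each x in F_19, count y with y^2 = x^3 + 13 x + 13 mod 19:
  x = 2: RHS = 9, y in [3, 16]  -> 2 point(s)
  x = 9: RHS = 4, y in [2, 17]  -> 2 point(s)
  x = 11: RHS = 5, y in [9, 10]  -> 2 point(s)
  x = 12: RHS = 16, y in [4, 15]  -> 2 point(s)
  x = 13: RHS = 4, y in [2, 17]  -> 2 point(s)
  x = 15: RHS = 11, y in [7, 12]  -> 2 point(s)
  x = 16: RHS = 4, y in [2, 17]  -> 2 point(s)
  x = 17: RHS = 17, y in [6, 13]  -> 2 point(s)
Affine points: 16. Add the point at infinity: total = 17.

#E(F_19) = 17


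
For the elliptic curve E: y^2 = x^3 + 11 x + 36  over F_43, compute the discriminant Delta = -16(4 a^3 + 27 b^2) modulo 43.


4 a^3 + 27 b^2 = 4*11^3 + 27*36^2 = 5324 + 34992 = 40316
Delta = -16 * (40316) = -645056
Delta mod 43 = 30

Delta = 30 (mod 43)


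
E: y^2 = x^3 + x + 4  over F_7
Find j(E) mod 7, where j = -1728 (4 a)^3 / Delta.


Delta = -16(4 a^3 + 27 b^2) mod 7 = 3
-1728 * (4 a)^3 = -1728 * (4*1)^3 mod 7 = 1
j = 1 * 3^(-1) mod 7 = 5

j = 5 (mod 7)


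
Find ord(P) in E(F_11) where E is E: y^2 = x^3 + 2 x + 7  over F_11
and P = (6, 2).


Compute successive multiples of P until we hit O:
  1P = (6, 2)
  2P = (10, 9)
  3P = (7, 10)
  4P = (7, 1)
  5P = (10, 2)
  6P = (6, 9)
  7P = O

ord(P) = 7


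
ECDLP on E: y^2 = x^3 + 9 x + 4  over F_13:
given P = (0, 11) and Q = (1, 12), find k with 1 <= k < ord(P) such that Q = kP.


Enumerate multiples of P until we hit Q = (1, 12):
  1P = (0, 11)
  2P = (1, 1)
  3P = (8, 4)
  4P = (8, 9)
  5P = (1, 12)
Match found at i = 5.

k = 5


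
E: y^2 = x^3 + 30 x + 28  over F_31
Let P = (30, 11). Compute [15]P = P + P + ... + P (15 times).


k = 15 = 1111_2 (binary, LSB first: 1111)
Double-and-add from P = (30, 11):
  bit 0 = 1: acc = O + (30, 11) = (30, 11)
  bit 1 = 1: acc = (30, 11) + (12, 16) = (24, 8)
  bit 2 = 1: acc = (24, 8) + (16, 27) = (1, 11)
  bit 3 = 1: acc = (1, 11) + (0, 20) = (18, 18)

15P = (18, 18)


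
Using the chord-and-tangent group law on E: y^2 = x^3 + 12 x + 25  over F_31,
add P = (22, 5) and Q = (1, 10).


P != Q, so use the chord formula.
s = (y2 - y1) / (x2 - x1) = (5) / (10) mod 31 = 16
x3 = s^2 - x1 - x2 mod 31 = 16^2 - 22 - 1 = 16
y3 = s (x1 - x3) - y1 mod 31 = 16 * (22 - 16) - 5 = 29

P + Q = (16, 29)


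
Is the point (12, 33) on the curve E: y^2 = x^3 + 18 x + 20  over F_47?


Check whether y^2 = x^3 + 18 x + 20 (mod 47) for (x, y) = (12, 33).
LHS: y^2 = 33^2 mod 47 = 8
RHS: x^3 + 18 x + 20 = 12^3 + 18*12 + 20 mod 47 = 37
LHS != RHS

No, not on the curve


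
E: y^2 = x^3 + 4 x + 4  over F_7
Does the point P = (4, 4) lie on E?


Check whether y^2 = x^3 + 4 x + 4 (mod 7) for (x, y) = (4, 4).
LHS: y^2 = 4^2 mod 7 = 2
RHS: x^3 + 4 x + 4 = 4^3 + 4*4 + 4 mod 7 = 0
LHS != RHS

No, not on the curve


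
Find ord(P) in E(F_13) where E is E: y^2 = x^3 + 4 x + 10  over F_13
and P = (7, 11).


Compute successive multiples of P until we hit O:
  1P = (7, 11)
  2P = (3, 7)
  3P = (4, 5)
  4P = (6, 4)
  5P = (10, 7)
  6P = (5, 8)
  7P = (0, 6)
  8P = (2, 0)
  ... (continuing to 16P)
  16P = O

ord(P) = 16


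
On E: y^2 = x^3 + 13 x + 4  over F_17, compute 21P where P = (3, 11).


k = 21 = 10101_2 (binary, LSB first: 10101)
Double-and-add from P = (3, 11):
  bit 0 = 1: acc = O + (3, 11) = (3, 11)
  bit 1 = 0: acc unchanged = (3, 11)
  bit 2 = 1: acc = (3, 11) + (1, 1) = (4, 1)
  bit 3 = 0: acc unchanged = (4, 1)
  bit 4 = 1: acc = (4, 1) + (11, 13) = (15, 2)

21P = (15, 2)


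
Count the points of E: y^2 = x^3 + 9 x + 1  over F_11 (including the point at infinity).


For each x in F_11, count y with y^2 = x^3 + 9 x + 1 mod 11:
  x = 0: RHS = 1, y in [1, 10]  -> 2 point(s)
  x = 1: RHS = 0, y in [0]  -> 1 point(s)
  x = 2: RHS = 5, y in [4, 7]  -> 2 point(s)
  x = 3: RHS = 0, y in [0]  -> 1 point(s)
  x = 7: RHS = 0, y in [0]  -> 1 point(s)
Affine points: 7. Add the point at infinity: total = 8.

#E(F_11) = 8


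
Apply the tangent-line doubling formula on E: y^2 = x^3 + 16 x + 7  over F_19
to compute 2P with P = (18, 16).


Doubling: s = (3 x1^2 + a) / (2 y1)
s = (3*18^2 + 16) / (2*16) mod 19 = 0
x3 = s^2 - 2 x1 mod 19 = 0^2 - 2*18 = 2
y3 = s (x1 - x3) - y1 mod 19 = 0 * (18 - 2) - 16 = 3

2P = (2, 3)


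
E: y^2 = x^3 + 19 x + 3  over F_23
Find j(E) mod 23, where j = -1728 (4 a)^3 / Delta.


Delta = -16(4 a^3 + 27 b^2) mod 23 = 1
-1728 * (4 a)^3 = -1728 * (4*19)^3 mod 23 = 6
j = 6 * 1^(-1) mod 23 = 6

j = 6 (mod 23)


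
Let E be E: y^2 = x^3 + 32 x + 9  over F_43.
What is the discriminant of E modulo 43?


4 a^3 + 27 b^2 = 4*32^3 + 27*9^2 = 131072 + 2187 = 133259
Delta = -16 * (133259) = -2132144
Delta mod 43 = 11

Delta = 11 (mod 43)


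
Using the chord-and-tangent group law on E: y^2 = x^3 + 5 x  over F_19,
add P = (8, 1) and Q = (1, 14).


P != Q, so use the chord formula.
s = (y2 - y1) / (x2 - x1) = (13) / (12) mod 19 = 9
x3 = s^2 - x1 - x2 mod 19 = 9^2 - 8 - 1 = 15
y3 = s (x1 - x3) - y1 mod 19 = 9 * (8 - 15) - 1 = 12

P + Q = (15, 12)


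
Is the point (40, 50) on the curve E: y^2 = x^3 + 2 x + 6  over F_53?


Check whether y^2 = x^3 + 2 x + 6 (mod 53) for (x, y) = (40, 50).
LHS: y^2 = 50^2 mod 53 = 9
RHS: x^3 + 2 x + 6 = 40^3 + 2*40 + 6 mod 53 = 9
LHS = RHS

Yes, on the curve


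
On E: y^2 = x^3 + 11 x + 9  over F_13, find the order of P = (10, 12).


Compute successive multiples of P until we hit O:
  1P = (10, 12)
  2P = (3, 11)
  3P = (4, 0)
  4P = (3, 2)
  5P = (10, 1)
  6P = O

ord(P) = 6


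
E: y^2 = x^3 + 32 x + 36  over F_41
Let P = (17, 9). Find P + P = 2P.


Doubling: s = (3 x1^2 + a) / (2 y1)
s = (3*17^2 + 32) / (2*9) mod 41 = 34
x3 = s^2 - 2 x1 mod 41 = 34^2 - 2*17 = 15
y3 = s (x1 - x3) - y1 mod 41 = 34 * (17 - 15) - 9 = 18

2P = (15, 18)


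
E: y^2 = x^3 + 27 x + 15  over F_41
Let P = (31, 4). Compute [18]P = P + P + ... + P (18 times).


k = 18 = 10010_2 (binary, LSB first: 01001)
Double-and-add from P = (31, 4):
  bit 0 = 0: acc unchanged = O
  bit 1 = 1: acc = O + (4, 8) = (4, 8)
  bit 2 = 0: acc unchanged = (4, 8)
  bit 3 = 0: acc unchanged = (4, 8)
  bit 4 = 1: acc = (4, 8) + (2, 35) = (2, 6)

18P = (2, 6)


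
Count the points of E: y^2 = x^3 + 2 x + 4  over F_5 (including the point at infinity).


For each x in F_5, count y with y^2 = x^3 + 2 x + 4 mod 5:
  x = 0: RHS = 4, y in [2, 3]  -> 2 point(s)
  x = 2: RHS = 1, y in [1, 4]  -> 2 point(s)
  x = 4: RHS = 1, y in [1, 4]  -> 2 point(s)
Affine points: 6. Add the point at infinity: total = 7.

#E(F_5) = 7


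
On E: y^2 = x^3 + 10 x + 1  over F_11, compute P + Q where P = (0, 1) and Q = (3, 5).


P != Q, so use the chord formula.
s = (y2 - y1) / (x2 - x1) = (4) / (3) mod 11 = 5
x3 = s^2 - x1 - x2 mod 11 = 5^2 - 0 - 3 = 0
y3 = s (x1 - x3) - y1 mod 11 = 5 * (0 - 0) - 1 = 10

P + Q = (0, 10)


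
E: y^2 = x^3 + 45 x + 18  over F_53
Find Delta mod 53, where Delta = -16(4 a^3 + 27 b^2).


4 a^3 + 27 b^2 = 4*45^3 + 27*18^2 = 364500 + 8748 = 373248
Delta = -16 * (373248) = -5971968
Delta mod 53 = 19

Delta = 19 (mod 53)


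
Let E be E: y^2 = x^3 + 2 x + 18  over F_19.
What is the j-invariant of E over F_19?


Delta = -16(4 a^3 + 27 b^2) mod 19 = 6
-1728 * (4 a)^3 = -1728 * (4*2)^3 mod 19 = 18
j = 18 * 6^(-1) mod 19 = 3

j = 3 (mod 19)


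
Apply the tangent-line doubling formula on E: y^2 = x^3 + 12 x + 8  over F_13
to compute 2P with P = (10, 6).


Doubling: s = (3 x1^2 + a) / (2 y1)
s = (3*10^2 + 12) / (2*6) mod 13 = 0
x3 = s^2 - 2 x1 mod 13 = 0^2 - 2*10 = 6
y3 = s (x1 - x3) - y1 mod 13 = 0 * (10 - 6) - 6 = 7

2P = (6, 7)


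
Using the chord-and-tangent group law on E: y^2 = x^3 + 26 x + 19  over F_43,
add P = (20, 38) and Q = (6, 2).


P != Q, so use the chord formula.
s = (y2 - y1) / (x2 - x1) = (7) / (29) mod 43 = 21
x3 = s^2 - x1 - x2 mod 43 = 21^2 - 20 - 6 = 28
y3 = s (x1 - x3) - y1 mod 43 = 21 * (20 - 28) - 38 = 9

P + Q = (28, 9)


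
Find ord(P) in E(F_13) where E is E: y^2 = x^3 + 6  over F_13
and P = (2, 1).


Compute successive multiples of P until we hit O:
  1P = (2, 1)
  2P = (6, 1)
  3P = (5, 12)
  4P = (5, 1)
  5P = (6, 12)
  6P = (2, 12)
  7P = O

ord(P) = 7


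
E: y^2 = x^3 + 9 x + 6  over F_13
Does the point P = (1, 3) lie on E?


Check whether y^2 = x^3 + 9 x + 6 (mod 13) for (x, y) = (1, 3).
LHS: y^2 = 3^2 mod 13 = 9
RHS: x^3 + 9 x + 6 = 1^3 + 9*1 + 6 mod 13 = 3
LHS != RHS

No, not on the curve


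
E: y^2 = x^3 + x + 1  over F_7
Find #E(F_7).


For each x in F_7, count y with y^2 = x^3 + 1 x + 1 mod 7:
  x = 0: RHS = 1, y in [1, 6]  -> 2 point(s)
  x = 2: RHS = 4, y in [2, 5]  -> 2 point(s)
Affine points: 4. Add the point at infinity: total = 5.

#E(F_7) = 5


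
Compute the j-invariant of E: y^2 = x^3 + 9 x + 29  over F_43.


Delta = -16(4 a^3 + 27 b^2) mod 43 = 37
-1728 * (4 a)^3 = -1728 * (4*9)^3 mod 43 = 35
j = 35 * 37^(-1) mod 43 = 30

j = 30 (mod 43)


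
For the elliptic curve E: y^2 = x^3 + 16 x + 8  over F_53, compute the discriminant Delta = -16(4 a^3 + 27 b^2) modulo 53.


4 a^3 + 27 b^2 = 4*16^3 + 27*8^2 = 16384 + 1728 = 18112
Delta = -16 * (18112) = -289792
Delta mod 53 = 12

Delta = 12 (mod 53)


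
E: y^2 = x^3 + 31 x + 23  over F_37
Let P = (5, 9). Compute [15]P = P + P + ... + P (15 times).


k = 15 = 1111_2 (binary, LSB first: 1111)
Double-and-add from P = (5, 9):
  bit 0 = 1: acc = O + (5, 9) = (5, 9)
  bit 1 = 1: acc = (5, 9) + (16, 29) = (19, 16)
  bit 2 = 1: acc = (19, 16) + (4, 10) = (26, 33)
  bit 3 = 1: acc = (26, 33) + (36, 19) = (11, 20)

15P = (11, 20)


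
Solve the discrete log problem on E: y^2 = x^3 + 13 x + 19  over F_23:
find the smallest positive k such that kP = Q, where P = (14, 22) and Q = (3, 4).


Enumerate multiples of P until we hit Q = (3, 4):
  1P = (14, 22)
  2P = (3, 19)
  3P = (19, 8)
  4P = (19, 15)
  5P = (3, 4)
Match found at i = 5.

k = 5


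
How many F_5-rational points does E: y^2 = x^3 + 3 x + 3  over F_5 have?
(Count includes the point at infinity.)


For each x in F_5, count y with y^2 = x^3 + 3 x + 3 mod 5:
  x = 3: RHS = 4, y in [2, 3]  -> 2 point(s)
  x = 4: RHS = 4, y in [2, 3]  -> 2 point(s)
Affine points: 4. Add the point at infinity: total = 5.

#E(F_5) = 5


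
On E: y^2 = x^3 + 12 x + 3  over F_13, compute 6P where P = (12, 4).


k = 6 = 110_2 (binary, LSB first: 011)
Double-and-add from P = (12, 4):
  bit 0 = 0: acc unchanged = O
  bit 1 = 1: acc = O + (11, 6) = (11, 6)
  bit 2 = 1: acc = (11, 6) + (8, 0) = (11, 7)

6P = (11, 7)


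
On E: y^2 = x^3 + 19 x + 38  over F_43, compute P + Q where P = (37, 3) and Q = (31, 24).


P != Q, so use the chord formula.
s = (y2 - y1) / (x2 - x1) = (21) / (37) mod 43 = 18
x3 = s^2 - x1 - x2 mod 43 = 18^2 - 37 - 31 = 41
y3 = s (x1 - x3) - y1 mod 43 = 18 * (37 - 41) - 3 = 11

P + Q = (41, 11)


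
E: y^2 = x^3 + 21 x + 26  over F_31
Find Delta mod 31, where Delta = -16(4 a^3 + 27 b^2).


4 a^3 + 27 b^2 = 4*21^3 + 27*26^2 = 37044 + 18252 = 55296
Delta = -16 * (55296) = -884736
Delta mod 31 = 4

Delta = 4 (mod 31)


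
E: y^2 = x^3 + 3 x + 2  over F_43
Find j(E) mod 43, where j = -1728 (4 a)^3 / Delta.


Delta = -16(4 a^3 + 27 b^2) mod 43 = 27
-1728 * (4 a)^3 = -1728 * (4*3)^3 mod 43 = 22
j = 22 * 27^(-1) mod 43 = 4

j = 4 (mod 43)


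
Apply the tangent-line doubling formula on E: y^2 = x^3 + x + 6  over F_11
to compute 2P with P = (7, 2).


Doubling: s = (3 x1^2 + a) / (2 y1)
s = (3*7^2 + 1) / (2*2) mod 11 = 4
x3 = s^2 - 2 x1 mod 11 = 4^2 - 2*7 = 2
y3 = s (x1 - x3) - y1 mod 11 = 4 * (7 - 2) - 2 = 7

2P = (2, 7)


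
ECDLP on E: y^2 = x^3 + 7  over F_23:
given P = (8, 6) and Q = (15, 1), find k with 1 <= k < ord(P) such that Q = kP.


Enumerate multiples of P until we hit Q = (15, 1):
  1P = (8, 6)
  2P = (10, 8)
  3P = (6, 19)
  4P = (11, 2)
  5P = (16, 20)
  6P = (15, 22)
  7P = (1, 10)
  8P = (4, 18)
  9P = (20, 7)
  10P = (22, 12)
  11P = (19, 9)
  12P = (9, 0)
  13P = (19, 14)
  14P = (22, 11)
  15P = (20, 16)
  16P = (4, 5)
  17P = (1, 13)
  18P = (15, 1)
Match found at i = 18.

k = 18


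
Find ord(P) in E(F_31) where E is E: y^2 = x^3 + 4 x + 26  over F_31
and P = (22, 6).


Compute successive multiples of P until we hit O:
  1P = (22, 6)
  2P = (1, 0)
  3P = (22, 25)
  4P = O

ord(P) = 4


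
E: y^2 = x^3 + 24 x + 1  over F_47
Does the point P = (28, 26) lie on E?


Check whether y^2 = x^3 + 24 x + 1 (mod 47) for (x, y) = (28, 26).
LHS: y^2 = 26^2 mod 47 = 18
RHS: x^3 + 24 x + 1 = 28^3 + 24*28 + 1 mod 47 = 18
LHS = RHS

Yes, on the curve


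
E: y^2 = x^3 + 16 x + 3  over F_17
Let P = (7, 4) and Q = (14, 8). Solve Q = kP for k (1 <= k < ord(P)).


Enumerate multiples of P until we hit Q = (14, 8):
  1P = (7, 4)
  2P = (12, 11)
  3P = (2, 3)
  4P = (6, 3)
  5P = (5, 15)
  6P = (14, 9)
  7P = (9, 14)
  8P = (9, 3)
  9P = (14, 8)
Match found at i = 9.

k = 9


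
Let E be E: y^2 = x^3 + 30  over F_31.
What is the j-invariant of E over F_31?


Delta = -16(4 a^3 + 27 b^2) mod 31 = 2
-1728 * (4 a)^3 = -1728 * (4*0)^3 mod 31 = 0
j = 0 * 2^(-1) mod 31 = 0

j = 0 (mod 31)


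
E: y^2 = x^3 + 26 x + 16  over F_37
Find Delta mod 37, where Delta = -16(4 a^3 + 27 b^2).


4 a^3 + 27 b^2 = 4*26^3 + 27*16^2 = 70304 + 6912 = 77216
Delta = -16 * (77216) = -1235456
Delta mod 37 = 11

Delta = 11 (mod 37)


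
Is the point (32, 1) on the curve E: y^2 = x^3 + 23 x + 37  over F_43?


Check whether y^2 = x^3 + 23 x + 37 (mod 43) for (x, y) = (32, 1).
LHS: y^2 = 1^2 mod 43 = 1
RHS: x^3 + 23 x + 37 = 32^3 + 23*32 + 37 mod 43 = 1
LHS = RHS

Yes, on the curve


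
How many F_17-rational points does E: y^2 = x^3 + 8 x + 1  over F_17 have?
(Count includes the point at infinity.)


For each x in F_17, count y with y^2 = x^3 + 8 x + 1 mod 17:
  x = 0: RHS = 1, y in [1, 16]  -> 2 point(s)
  x = 2: RHS = 8, y in [5, 12]  -> 2 point(s)
  x = 3: RHS = 1, y in [1, 16]  -> 2 point(s)
  x = 5: RHS = 13, y in [8, 9]  -> 2 point(s)
  x = 7: RHS = 9, y in [3, 14]  -> 2 point(s)
  x = 8: RHS = 16, y in [4, 13]  -> 2 point(s)
  x = 11: RHS = 9, y in [3, 14]  -> 2 point(s)
  x = 14: RHS = 1, y in [1, 16]  -> 2 point(s)
  x = 16: RHS = 9, y in [3, 14]  -> 2 point(s)
Affine points: 18. Add the point at infinity: total = 19.

#E(F_17) = 19


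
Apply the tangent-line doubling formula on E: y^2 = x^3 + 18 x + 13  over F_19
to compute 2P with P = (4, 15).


Doubling: s = (3 x1^2 + a) / (2 y1)
s = (3*4^2 + 18) / (2*15) mod 19 = 6
x3 = s^2 - 2 x1 mod 19 = 6^2 - 2*4 = 9
y3 = s (x1 - x3) - y1 mod 19 = 6 * (4 - 9) - 15 = 12

2P = (9, 12)


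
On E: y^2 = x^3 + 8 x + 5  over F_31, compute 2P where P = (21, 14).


k = 2 = 10_2 (binary, LSB first: 01)
Double-and-add from P = (21, 14):
  bit 0 = 0: acc unchanged = O
  bit 1 = 1: acc = O + (17, 30) = (17, 30)

2P = (17, 30)


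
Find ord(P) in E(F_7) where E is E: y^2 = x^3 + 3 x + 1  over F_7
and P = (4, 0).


Compute successive multiples of P until we hit O:
  1P = (4, 0)
  2P = O

ord(P) = 2


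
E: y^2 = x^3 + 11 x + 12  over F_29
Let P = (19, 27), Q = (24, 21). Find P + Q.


P != Q, so use the chord formula.
s = (y2 - y1) / (x2 - x1) = (23) / (5) mod 29 = 22
x3 = s^2 - x1 - x2 mod 29 = 22^2 - 19 - 24 = 6
y3 = s (x1 - x3) - y1 mod 29 = 22 * (19 - 6) - 27 = 27

P + Q = (6, 27)


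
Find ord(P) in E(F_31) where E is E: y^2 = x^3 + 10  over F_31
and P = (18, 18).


Compute successive multiples of P until we hit O:
  1P = (18, 18)
  2P = (11, 16)
  3P = (16, 18)
  4P = (28, 13)
  5P = (24, 16)
  6P = (27, 16)
  7P = (27, 15)
  8P = (24, 15)
  ... (continuing to 13P)
  13P = O

ord(P) = 13


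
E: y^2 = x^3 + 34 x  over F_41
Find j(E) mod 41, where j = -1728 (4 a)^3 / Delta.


Delta = -16(4 a^3 + 27 b^2) mod 41 = 17
-1728 * (4 a)^3 = -1728 * (4*34)^3 mod 41 = 20
j = 20 * 17^(-1) mod 41 = 6

j = 6 (mod 41)


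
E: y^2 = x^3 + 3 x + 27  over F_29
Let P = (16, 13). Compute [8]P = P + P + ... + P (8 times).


k = 8 = 1000_2 (binary, LSB first: 0001)
Double-and-add from P = (16, 13):
  bit 0 = 0: acc unchanged = O
  bit 1 = 0: acc unchanged = O
  bit 2 = 0: acc unchanged = O
  bit 3 = 1: acc = O + (5, 14) = (5, 14)

8P = (5, 14)


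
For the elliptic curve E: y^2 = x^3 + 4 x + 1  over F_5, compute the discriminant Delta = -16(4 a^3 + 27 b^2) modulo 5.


4 a^3 + 27 b^2 = 4*4^3 + 27*1^2 = 256 + 27 = 283
Delta = -16 * (283) = -4528
Delta mod 5 = 2

Delta = 2 (mod 5)


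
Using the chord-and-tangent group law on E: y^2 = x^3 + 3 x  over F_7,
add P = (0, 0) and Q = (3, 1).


P != Q, so use the chord formula.
s = (y2 - y1) / (x2 - x1) = (1) / (3) mod 7 = 5
x3 = s^2 - x1 - x2 mod 7 = 5^2 - 0 - 3 = 1
y3 = s (x1 - x3) - y1 mod 7 = 5 * (0 - 1) - 0 = 2

P + Q = (1, 2)


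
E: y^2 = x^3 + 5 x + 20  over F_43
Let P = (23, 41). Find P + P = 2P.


Doubling: s = (3 x1^2 + a) / (2 y1)
s = (3*23^2 + 5) / (2*41) mod 43 = 32
x3 = s^2 - 2 x1 mod 43 = 32^2 - 2*23 = 32
y3 = s (x1 - x3) - y1 mod 43 = 32 * (23 - 32) - 41 = 15

2P = (32, 15)


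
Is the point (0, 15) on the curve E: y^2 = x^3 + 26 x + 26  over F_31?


Check whether y^2 = x^3 + 26 x + 26 (mod 31) for (x, y) = (0, 15).
LHS: y^2 = 15^2 mod 31 = 8
RHS: x^3 + 26 x + 26 = 0^3 + 26*0 + 26 mod 31 = 26
LHS != RHS

No, not on the curve
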